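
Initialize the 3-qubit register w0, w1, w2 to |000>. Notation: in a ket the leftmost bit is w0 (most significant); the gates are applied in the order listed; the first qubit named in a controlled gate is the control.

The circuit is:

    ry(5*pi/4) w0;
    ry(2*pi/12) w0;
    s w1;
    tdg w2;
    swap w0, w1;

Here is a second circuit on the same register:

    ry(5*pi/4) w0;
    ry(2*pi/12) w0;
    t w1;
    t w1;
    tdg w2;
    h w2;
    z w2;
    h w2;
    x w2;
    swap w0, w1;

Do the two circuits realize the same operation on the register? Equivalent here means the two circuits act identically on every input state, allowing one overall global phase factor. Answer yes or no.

Yes — the two circuits implement the same unitary up to a global phase.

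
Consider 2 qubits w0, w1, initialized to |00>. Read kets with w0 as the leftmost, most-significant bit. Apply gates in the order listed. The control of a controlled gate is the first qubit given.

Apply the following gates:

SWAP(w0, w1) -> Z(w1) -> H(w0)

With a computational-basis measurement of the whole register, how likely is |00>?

A full measurement returns |00> with probability 1/2.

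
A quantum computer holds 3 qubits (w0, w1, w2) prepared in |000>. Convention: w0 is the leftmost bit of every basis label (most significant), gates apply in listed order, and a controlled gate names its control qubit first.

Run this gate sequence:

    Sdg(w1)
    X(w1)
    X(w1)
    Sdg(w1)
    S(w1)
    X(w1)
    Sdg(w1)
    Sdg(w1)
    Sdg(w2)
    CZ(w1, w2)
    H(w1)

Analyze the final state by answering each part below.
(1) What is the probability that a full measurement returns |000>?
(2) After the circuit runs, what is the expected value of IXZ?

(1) A full measurement returns |000> with probability 1/2. Key observation: steps 2-3 multiply out to the identity, so the circuit reduces to the remaining gates.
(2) The observable IXZ averages to -1.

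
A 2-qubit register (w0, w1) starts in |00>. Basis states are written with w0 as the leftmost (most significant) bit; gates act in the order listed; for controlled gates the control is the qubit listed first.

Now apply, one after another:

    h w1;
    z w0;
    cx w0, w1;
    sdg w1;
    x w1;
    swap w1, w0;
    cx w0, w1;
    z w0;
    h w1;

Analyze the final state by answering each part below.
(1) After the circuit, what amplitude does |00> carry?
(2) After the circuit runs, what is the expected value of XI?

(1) The amplitude on |00> is -I/2.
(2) The expectation value of XI is 0.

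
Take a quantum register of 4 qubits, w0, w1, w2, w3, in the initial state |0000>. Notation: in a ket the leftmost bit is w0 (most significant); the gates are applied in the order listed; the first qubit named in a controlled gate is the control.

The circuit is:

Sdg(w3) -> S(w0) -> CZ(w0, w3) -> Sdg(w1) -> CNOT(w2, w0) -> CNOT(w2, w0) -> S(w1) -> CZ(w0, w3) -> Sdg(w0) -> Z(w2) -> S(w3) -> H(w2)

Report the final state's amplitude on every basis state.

The resulting statevector has amplitude sqrt(2)/2 on |0000>, sqrt(2)/2 on |0010>, and 0 on every other basis state. Key observation: steps 2-9 multiply out to the identity, so the circuit reduces to the remaining gates.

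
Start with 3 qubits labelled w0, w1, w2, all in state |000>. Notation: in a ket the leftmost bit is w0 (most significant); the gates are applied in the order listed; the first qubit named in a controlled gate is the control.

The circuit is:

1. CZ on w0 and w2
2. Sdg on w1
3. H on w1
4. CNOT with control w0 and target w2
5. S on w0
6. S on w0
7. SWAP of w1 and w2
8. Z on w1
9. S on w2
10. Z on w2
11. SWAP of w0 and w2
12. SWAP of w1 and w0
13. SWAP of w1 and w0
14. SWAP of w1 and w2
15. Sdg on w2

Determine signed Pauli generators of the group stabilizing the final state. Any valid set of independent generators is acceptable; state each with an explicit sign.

The final state is stabilized by the group generated by -YII, +IZI, +IIZ; other independent generating sets are equally valid. Key observation: steps 12-13 multiply out to the identity, so the circuit reduces to the remaining gates.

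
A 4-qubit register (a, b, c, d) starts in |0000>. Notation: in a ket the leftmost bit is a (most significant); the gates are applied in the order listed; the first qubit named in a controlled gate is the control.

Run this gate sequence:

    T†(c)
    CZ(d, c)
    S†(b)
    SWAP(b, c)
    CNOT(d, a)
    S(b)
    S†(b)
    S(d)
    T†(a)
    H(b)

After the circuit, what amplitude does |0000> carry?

The amplitude on |0000> is sqrt(2)/2. Key observation: the block from step 6 through step 7 cancels to the identity and can be dropped.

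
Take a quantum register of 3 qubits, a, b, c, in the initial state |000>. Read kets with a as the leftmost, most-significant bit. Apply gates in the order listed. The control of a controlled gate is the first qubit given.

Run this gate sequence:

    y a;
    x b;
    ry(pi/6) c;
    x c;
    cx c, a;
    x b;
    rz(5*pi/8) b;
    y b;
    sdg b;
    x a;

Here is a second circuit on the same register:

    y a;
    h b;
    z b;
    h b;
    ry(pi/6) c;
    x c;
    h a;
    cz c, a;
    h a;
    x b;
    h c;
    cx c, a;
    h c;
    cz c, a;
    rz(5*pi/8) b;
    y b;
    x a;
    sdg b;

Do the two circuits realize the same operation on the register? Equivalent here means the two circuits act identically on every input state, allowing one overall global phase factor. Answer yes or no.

No — the two circuits implement different unitaries, even allowing a global phase.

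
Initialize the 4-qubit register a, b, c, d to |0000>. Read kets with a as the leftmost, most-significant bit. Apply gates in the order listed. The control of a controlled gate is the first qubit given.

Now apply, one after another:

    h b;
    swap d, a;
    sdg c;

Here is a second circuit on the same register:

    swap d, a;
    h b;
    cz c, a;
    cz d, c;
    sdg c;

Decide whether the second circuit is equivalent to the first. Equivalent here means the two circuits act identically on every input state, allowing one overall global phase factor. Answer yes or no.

No: there is an input state on which the two circuits produce genuinely different outputs (not merely differing by a phase).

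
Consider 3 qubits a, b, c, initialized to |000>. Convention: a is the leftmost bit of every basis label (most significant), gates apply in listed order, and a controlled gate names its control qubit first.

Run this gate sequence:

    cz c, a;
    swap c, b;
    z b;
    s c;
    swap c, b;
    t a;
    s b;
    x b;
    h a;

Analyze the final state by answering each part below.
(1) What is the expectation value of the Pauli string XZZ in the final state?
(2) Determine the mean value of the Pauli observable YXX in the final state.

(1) In the final state, XZZ has expectation -1.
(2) The observable YXX averages to 0.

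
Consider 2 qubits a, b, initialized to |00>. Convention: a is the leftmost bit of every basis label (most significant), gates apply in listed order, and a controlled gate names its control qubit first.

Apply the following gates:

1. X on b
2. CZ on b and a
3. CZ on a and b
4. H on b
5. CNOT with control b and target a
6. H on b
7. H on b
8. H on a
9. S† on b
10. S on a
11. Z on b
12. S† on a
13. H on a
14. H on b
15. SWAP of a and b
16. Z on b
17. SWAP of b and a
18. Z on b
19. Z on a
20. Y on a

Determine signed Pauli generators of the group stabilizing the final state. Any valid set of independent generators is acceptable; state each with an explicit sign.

One valid set of independent stabilizer generators is -YZ, +ZX (any independent generating set of the same group is equally correct).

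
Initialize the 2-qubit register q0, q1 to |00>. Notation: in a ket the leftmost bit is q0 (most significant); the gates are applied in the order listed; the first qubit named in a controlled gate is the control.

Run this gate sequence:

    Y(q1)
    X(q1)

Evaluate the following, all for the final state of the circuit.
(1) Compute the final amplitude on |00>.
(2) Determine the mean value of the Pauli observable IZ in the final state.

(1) The amplitude on |00> is I.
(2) The expectation value of IZ is 1.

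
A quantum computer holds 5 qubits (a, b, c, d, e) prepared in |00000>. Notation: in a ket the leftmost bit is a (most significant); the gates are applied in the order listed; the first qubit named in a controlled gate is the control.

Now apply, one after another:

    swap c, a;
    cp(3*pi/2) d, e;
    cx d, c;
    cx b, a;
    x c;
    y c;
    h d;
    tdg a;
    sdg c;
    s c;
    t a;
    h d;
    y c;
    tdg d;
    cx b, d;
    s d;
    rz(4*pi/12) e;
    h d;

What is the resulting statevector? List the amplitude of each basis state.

After the circuit, the state carries amplitude -sqrt(2)*exp(5*I*pi/6)/2 on |00100>, -sqrt(2)*exp(5*I*pi/6)/2 on |00110>, and 0 on every other basis state. Key observation: the block from step 6 through step 13 cancels to the identity and can be dropped.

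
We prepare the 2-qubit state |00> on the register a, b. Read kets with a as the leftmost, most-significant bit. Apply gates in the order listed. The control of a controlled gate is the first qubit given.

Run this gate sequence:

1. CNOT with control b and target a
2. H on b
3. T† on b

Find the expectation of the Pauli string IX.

The expectation value of IX is sqrt(2)/2.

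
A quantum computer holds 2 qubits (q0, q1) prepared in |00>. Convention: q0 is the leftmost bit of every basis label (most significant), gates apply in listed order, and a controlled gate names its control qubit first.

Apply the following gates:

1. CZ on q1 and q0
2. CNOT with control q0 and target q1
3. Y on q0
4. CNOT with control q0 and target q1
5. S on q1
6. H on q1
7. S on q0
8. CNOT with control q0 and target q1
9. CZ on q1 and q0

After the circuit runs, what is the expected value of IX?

In the final state, IX has expectation 1.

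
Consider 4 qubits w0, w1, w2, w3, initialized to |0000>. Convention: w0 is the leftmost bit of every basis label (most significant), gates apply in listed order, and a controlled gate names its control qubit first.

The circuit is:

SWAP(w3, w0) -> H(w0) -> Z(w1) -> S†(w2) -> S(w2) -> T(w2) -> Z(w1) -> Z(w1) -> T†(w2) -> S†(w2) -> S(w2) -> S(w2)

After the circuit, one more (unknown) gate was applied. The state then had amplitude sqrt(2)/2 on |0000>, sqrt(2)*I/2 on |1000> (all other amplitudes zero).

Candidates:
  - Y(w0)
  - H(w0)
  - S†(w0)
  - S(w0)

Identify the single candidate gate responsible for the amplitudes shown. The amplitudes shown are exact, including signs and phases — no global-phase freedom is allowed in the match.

It was S(w0) that produced the state shown. Key observation: steps 4-11 multiply out to the identity, so the circuit reduces to the remaining gates.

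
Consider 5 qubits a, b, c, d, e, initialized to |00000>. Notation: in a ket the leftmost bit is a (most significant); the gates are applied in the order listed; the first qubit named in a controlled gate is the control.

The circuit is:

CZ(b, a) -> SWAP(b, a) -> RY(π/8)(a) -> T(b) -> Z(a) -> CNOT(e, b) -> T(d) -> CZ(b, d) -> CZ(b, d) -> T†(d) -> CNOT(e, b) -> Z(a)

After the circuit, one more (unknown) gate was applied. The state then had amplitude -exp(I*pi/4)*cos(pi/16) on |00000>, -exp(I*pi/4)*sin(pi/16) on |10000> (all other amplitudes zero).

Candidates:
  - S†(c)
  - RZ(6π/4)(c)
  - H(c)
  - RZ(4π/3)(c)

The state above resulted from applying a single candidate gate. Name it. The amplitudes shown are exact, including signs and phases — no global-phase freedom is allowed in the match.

The unique candidate consistent with the amplitudes is RZ(6π/4)(c).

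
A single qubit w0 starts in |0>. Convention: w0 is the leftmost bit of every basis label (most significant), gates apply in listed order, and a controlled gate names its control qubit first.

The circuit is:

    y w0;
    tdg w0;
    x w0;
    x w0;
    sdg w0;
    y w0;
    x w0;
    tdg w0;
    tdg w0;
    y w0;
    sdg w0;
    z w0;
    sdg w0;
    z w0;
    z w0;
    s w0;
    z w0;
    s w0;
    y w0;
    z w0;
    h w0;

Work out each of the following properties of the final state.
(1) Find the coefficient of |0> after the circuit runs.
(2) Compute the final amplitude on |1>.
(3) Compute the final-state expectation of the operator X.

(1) |0> carries amplitude -sqrt(2)*exp(3*I*pi/4)/2 in the final state. Key observation: the block from step 11 through step 18 cancels to the identity and can be dropped.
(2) The amplitude on |1> is sqrt(2)*exp(3*I*pi/4)/2.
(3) In the final state, X has expectation -1.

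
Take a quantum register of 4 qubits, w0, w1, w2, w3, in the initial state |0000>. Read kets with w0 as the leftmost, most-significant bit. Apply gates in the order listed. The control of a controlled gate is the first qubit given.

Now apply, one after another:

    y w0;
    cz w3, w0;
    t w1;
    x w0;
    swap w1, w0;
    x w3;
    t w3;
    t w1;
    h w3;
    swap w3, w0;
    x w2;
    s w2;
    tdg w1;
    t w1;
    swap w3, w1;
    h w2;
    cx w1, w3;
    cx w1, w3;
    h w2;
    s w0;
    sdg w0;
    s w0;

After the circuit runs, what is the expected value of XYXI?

The expectation value of XYXI is 0. Key observation: gates 16-19 undo each other exactly, leaving only the rest of the circuit to track.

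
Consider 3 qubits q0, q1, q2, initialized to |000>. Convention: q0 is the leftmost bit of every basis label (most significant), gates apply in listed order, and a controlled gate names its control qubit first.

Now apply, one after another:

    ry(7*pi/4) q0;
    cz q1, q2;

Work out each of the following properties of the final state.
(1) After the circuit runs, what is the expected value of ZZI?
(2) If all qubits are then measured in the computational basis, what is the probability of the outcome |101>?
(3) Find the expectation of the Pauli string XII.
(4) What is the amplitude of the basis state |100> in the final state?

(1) In the final state, ZZI has expectation sqrt(2)/2.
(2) A full measurement returns |101> with probability 0.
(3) In the final state, XII has expectation -sqrt(2)/2.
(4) |100> carries amplitude sqrt(2 - sqrt(2))/2 in the final state.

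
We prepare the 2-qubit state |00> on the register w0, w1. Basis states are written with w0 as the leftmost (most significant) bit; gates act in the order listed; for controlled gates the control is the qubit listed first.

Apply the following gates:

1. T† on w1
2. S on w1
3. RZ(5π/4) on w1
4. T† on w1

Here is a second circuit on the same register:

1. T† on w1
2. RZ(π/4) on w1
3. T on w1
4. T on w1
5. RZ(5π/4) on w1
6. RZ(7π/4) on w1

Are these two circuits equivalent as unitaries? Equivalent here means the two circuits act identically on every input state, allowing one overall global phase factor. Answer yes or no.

No: there is an input state on which the two circuits produce genuinely different outputs (not merely differing by a phase).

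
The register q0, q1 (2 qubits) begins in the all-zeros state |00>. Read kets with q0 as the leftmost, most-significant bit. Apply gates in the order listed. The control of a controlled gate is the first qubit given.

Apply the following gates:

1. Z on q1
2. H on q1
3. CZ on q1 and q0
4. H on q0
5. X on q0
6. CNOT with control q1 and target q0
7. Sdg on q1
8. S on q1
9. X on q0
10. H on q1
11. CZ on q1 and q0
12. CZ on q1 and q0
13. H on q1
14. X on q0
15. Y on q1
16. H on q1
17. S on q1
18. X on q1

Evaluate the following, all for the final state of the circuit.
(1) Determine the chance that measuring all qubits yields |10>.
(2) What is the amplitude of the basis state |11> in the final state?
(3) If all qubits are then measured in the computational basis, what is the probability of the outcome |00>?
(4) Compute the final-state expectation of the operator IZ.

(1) The probability of measuring |10> is 1/2. Key observation: steps 9-14 multiply out to the identity, so the circuit reduces to the remaining gates.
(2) The final state's coefficient on |11> equals 0.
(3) Outcome |00> occurs with probability 1/2.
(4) In the final state, IZ has expectation 1.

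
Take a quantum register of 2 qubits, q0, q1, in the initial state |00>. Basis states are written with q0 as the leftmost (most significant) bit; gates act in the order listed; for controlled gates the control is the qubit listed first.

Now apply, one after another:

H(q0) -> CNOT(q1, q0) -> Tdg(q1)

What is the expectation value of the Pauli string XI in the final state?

In the final state, XI has expectation 1.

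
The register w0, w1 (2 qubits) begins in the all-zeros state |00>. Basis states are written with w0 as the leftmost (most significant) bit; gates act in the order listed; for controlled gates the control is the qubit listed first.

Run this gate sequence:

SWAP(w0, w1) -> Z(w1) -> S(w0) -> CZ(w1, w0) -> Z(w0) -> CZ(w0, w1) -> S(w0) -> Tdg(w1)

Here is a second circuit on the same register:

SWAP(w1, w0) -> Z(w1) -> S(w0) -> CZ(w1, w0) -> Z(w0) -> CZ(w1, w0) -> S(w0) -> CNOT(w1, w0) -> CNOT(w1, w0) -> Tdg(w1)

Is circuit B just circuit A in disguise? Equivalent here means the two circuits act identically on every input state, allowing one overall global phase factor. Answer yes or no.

Yes, they are equivalent — the unitaries differ by at most a global phase.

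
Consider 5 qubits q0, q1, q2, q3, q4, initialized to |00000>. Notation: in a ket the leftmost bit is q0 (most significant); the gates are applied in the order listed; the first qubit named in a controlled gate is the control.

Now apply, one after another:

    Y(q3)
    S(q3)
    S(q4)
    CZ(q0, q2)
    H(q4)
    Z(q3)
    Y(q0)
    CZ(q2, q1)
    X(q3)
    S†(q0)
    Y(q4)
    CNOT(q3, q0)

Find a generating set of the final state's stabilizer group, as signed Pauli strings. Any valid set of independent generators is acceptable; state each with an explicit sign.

The stabilizer group can be generated by -IIIIX, -ZIIII, +IZIII, +IIZII, +IIIZI, among other valid generating sets.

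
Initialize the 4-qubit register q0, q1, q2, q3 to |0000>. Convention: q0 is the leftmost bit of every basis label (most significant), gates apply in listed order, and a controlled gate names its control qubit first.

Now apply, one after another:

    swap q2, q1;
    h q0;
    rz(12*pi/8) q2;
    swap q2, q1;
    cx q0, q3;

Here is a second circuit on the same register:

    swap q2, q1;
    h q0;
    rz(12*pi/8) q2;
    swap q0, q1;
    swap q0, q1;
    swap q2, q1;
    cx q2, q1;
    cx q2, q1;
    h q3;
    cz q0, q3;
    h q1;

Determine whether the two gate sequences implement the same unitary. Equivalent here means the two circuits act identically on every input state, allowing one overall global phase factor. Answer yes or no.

No — the two circuits implement different unitaries, even allowing a global phase.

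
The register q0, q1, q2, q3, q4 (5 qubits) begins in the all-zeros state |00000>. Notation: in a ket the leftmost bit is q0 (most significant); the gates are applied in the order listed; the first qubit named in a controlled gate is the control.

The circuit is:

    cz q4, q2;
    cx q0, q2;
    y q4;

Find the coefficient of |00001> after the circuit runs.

|00001> carries amplitude I in the final state.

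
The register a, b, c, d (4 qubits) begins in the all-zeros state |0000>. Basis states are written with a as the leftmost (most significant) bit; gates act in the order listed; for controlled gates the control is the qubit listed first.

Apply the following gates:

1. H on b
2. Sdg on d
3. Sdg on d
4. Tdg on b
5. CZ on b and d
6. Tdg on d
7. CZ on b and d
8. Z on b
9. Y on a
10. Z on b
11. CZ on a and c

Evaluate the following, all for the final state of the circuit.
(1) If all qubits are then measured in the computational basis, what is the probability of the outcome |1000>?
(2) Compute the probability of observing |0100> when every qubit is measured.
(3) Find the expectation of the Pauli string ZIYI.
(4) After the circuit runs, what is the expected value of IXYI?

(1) A full measurement returns |1000> with probability 1/2.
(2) The probability of measuring |0100> is 0.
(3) The observable ZIYI averages to 0.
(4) The observable IXYI averages to 0.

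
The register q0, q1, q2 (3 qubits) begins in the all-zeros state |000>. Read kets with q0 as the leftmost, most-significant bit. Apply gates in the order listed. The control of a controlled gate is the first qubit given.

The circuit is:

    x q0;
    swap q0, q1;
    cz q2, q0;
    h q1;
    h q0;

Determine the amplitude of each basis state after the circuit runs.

The final amplitudes are 1/2 on |000>, 0 on |001>, -1/2 on |010>, 0 on |011>, 1/2 on |100>, 0 on |101>, -1/2 on |110>, 0 on |111>.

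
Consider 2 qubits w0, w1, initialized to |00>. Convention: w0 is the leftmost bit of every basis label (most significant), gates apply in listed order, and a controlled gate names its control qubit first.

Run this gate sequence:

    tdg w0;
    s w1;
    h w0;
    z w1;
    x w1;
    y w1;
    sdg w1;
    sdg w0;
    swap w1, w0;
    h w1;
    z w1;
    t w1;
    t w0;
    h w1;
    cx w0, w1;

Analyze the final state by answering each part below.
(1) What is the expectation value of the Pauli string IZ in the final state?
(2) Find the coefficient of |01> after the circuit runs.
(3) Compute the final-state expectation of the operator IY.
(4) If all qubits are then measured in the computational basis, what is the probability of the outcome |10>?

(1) In the final state, IZ has expectation sqrt(2)/2.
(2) The final state's coefficient on |01> equals sqrt(2)*(-1 - I - exp(3*I*pi/4) + exp(I*pi/4))/4.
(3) In the final state, IY has expectation sqrt(2)/2.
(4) A full measurement returns |10> with probability 0.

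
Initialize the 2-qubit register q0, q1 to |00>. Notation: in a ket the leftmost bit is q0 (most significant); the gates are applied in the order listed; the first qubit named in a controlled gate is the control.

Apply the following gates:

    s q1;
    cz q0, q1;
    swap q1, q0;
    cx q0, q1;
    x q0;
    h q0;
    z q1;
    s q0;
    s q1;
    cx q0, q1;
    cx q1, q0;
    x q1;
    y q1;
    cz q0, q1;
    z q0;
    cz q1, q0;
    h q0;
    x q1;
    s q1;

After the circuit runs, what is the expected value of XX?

In the final state, XX has expectation 1.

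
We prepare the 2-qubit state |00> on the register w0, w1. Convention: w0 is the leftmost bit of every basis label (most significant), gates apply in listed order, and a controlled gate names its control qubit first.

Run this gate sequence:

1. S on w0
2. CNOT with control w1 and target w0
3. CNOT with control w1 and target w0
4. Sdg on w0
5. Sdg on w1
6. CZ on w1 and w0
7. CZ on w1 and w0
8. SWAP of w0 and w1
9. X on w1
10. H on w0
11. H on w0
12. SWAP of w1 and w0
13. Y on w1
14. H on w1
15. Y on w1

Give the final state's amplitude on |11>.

|11> carries amplitude -sqrt(2)/2 in the final state. Key observation: steps 1-4 multiply out to the identity, so the circuit reduces to the remaining gates.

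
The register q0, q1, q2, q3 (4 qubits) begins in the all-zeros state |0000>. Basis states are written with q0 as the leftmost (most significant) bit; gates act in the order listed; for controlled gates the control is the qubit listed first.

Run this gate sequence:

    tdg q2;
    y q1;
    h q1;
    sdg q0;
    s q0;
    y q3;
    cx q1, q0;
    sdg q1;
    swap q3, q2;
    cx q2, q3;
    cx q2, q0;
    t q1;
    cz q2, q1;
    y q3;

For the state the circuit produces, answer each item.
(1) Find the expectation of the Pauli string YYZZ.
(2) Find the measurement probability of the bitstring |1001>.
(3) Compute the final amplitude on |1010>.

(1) The expectation value of YYZZ is -sqrt(2)/2.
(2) A full measurement returns |1001> with probability 0.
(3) The amplitude on |1010> is sqrt(2)*I/2.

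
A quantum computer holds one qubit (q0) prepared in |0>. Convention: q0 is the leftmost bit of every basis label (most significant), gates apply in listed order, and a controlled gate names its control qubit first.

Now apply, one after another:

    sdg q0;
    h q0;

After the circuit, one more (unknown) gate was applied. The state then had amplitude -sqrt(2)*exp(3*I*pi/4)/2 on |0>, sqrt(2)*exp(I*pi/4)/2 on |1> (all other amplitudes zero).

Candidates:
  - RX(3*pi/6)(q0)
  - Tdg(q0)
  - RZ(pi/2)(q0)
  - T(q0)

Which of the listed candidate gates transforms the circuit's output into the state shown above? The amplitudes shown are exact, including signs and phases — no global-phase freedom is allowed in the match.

It was RZ(pi/2)(q0) that produced the state shown.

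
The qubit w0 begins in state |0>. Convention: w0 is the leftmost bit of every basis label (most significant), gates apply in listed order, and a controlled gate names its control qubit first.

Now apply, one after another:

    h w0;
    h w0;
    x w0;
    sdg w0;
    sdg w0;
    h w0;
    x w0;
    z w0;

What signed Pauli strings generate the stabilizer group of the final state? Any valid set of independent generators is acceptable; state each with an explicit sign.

One valid set of independent stabilizer generators is +X (any independent generating set of the same group is equally correct).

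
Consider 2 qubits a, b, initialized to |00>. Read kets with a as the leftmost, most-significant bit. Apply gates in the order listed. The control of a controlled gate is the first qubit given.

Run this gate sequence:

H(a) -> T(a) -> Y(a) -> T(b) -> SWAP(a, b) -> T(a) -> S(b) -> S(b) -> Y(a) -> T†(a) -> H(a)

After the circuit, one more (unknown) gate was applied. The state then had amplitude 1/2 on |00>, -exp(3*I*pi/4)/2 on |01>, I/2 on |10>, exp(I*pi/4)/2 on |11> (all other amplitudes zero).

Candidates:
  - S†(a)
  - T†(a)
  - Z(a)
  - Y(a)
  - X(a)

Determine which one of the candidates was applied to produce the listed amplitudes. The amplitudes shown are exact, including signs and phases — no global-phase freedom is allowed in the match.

It was S†(a) that produced the state shown.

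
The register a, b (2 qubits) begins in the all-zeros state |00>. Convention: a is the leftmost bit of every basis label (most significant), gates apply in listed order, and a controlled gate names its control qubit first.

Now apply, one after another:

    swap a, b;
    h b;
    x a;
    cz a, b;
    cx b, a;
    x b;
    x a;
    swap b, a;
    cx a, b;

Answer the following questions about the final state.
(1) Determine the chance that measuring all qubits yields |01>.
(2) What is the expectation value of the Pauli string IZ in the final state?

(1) The probability of measuring |01> is 1/2.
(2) In the final state, IZ has expectation -1.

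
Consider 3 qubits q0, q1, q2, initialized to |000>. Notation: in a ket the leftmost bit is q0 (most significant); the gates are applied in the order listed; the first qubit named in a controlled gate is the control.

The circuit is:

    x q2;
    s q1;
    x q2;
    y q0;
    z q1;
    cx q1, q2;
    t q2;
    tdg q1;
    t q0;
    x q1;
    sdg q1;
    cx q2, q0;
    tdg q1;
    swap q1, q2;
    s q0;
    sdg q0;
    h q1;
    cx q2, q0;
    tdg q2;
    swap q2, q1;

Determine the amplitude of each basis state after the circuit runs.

After the circuit, the state carries amplitude -sqrt(2)*exp(3*I*pi/4)/2 on |010>, -sqrt(2)*exp(3*I*pi/4)/2 on |011>, and 0 on every other basis state.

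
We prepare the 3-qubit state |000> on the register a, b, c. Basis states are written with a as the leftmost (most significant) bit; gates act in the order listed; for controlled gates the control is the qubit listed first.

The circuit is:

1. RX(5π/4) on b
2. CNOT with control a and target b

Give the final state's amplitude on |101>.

The final state's coefficient on |101> equals 0.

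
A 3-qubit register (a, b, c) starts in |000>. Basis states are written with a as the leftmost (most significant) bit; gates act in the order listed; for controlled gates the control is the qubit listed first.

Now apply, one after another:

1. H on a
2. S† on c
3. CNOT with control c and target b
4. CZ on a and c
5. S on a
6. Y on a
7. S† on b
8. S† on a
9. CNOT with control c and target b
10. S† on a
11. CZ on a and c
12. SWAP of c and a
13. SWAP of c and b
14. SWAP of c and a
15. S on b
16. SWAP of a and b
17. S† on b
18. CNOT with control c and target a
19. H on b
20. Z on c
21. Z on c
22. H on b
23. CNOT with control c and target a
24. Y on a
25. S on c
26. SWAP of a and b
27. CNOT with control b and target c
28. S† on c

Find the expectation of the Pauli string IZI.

In the final state, IZI has expectation 0. Key observation: steps 18-23 multiply out to the identity, so the circuit reduces to the remaining gates.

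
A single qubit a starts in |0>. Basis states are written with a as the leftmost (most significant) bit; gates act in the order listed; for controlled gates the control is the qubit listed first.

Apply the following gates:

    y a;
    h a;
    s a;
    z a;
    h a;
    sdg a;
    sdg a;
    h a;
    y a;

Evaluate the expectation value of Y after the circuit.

The expectation value of Y is -1.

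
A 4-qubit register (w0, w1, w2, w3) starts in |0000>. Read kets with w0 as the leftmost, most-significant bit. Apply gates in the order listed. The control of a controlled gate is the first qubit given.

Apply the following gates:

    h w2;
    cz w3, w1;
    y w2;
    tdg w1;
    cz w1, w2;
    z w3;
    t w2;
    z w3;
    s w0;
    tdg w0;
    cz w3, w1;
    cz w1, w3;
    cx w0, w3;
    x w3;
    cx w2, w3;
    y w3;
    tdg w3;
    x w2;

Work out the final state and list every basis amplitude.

The final amplitudes are -sqrt(2)/2 on |0001>, -sqrt(2)/2 on |0010>, and 0 on every other basis state.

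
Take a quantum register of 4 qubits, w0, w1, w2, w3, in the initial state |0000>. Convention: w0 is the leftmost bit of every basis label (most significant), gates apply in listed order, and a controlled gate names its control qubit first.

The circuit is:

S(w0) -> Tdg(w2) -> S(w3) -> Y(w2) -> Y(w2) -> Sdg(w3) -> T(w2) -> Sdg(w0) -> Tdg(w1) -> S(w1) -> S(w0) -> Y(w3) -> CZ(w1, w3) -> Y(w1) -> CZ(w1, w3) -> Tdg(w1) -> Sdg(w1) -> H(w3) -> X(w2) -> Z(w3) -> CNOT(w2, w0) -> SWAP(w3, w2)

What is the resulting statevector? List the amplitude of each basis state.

The resulting statevector has amplitude -sqrt(2)*exp(I*pi/4)/2 on |1101>, -sqrt(2)*exp(I*pi/4)/2 on |1111>, and 0 on every other basis state. Key observation: steps 1-8 multiply out to the identity, so the circuit reduces to the remaining gates.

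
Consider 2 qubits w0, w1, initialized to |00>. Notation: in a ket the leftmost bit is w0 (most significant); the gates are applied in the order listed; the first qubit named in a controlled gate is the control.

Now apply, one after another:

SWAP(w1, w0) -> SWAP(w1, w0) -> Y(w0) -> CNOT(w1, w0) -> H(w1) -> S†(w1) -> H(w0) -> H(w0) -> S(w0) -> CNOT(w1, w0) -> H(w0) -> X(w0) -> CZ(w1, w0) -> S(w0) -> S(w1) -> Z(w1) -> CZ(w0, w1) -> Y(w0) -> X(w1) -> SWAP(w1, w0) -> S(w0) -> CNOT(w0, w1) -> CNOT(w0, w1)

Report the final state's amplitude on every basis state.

The final amplitudes are 1/2 on |00>, I/2 on |01>, -I/2 on |10>, -1/2 on |11>.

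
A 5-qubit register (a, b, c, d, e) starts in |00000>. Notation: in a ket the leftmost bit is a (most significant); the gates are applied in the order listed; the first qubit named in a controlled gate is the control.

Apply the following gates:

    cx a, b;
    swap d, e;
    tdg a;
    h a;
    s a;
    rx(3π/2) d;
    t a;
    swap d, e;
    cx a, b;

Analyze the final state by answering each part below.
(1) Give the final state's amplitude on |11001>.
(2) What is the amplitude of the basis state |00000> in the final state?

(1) The amplitude on |11001> is exp(I*pi/4)/2.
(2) The amplitude on |00000> is -1/2.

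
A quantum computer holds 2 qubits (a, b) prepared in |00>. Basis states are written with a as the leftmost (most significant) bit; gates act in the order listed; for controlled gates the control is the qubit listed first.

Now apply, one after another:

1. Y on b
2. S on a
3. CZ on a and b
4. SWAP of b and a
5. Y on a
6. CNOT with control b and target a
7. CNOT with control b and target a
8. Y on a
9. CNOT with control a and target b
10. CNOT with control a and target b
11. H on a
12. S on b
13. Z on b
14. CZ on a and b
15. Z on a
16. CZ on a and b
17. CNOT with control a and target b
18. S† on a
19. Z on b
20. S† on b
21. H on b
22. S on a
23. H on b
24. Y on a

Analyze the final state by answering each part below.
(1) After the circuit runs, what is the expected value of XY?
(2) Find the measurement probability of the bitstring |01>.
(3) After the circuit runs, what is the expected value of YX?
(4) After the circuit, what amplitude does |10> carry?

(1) In the final state, XY has expectation -1. Key observation: steps 5-8 multiply out to the identity, so the circuit reduces to the remaining gates.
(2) Outcome |01> occurs with probability 1/2.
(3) The observable YX averages to 1.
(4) |10> carries amplitude -sqrt(2)/2 in the final state.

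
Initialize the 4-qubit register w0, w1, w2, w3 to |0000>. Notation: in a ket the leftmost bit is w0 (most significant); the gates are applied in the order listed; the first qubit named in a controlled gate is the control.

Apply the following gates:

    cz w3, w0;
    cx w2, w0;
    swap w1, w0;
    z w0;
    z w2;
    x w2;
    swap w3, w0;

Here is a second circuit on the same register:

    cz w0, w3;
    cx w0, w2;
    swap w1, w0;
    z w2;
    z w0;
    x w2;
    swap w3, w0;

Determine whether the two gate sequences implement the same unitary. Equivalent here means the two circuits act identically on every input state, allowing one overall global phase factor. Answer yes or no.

No — the two circuits implement different unitaries, even allowing a global phase.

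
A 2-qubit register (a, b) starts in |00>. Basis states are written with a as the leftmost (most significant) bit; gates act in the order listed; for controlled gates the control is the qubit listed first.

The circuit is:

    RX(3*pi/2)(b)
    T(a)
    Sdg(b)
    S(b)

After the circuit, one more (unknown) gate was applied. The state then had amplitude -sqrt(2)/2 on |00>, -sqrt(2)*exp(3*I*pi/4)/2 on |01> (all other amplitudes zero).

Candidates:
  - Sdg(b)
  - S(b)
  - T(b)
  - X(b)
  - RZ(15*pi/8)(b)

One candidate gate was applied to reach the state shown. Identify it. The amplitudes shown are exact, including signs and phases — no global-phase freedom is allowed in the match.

The unique candidate consistent with the amplitudes is T(b).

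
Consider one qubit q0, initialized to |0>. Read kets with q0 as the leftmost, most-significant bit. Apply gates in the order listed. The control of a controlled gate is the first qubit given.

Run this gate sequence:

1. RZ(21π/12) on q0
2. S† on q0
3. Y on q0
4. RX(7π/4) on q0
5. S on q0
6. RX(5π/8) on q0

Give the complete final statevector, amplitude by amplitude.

The resulting statevector has amplitude sqrt(1/2 - sqrt(2)/4)*exp(-7*I*pi/8)*cos(5*pi/16) - I*sqrt(sqrt(2)/4 + 1/2)*exp(-7*I*pi/8)*sin(5*pi/16) on |0>, sqrt(sqrt(2)/4 + 1/2)*exp(-7*I*pi/8)*cos(5*pi/16) - I*sqrt(1/2 - sqrt(2)/4)*exp(-7*I*pi/8)*sin(5*pi/16) on |1>.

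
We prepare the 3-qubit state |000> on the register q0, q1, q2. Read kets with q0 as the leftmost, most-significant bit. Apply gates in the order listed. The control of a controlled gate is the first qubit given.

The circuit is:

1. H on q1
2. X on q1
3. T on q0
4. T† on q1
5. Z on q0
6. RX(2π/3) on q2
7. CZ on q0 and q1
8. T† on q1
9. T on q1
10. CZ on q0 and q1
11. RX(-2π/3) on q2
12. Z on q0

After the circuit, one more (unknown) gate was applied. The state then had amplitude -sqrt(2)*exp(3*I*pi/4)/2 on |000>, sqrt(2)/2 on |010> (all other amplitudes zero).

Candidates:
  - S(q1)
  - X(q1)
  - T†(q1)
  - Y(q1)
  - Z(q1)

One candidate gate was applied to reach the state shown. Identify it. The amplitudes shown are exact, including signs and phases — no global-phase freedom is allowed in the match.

The applied gate was X(q1). Key observation: gates 5-12 undo each other exactly, leaving only the rest of the circuit to track.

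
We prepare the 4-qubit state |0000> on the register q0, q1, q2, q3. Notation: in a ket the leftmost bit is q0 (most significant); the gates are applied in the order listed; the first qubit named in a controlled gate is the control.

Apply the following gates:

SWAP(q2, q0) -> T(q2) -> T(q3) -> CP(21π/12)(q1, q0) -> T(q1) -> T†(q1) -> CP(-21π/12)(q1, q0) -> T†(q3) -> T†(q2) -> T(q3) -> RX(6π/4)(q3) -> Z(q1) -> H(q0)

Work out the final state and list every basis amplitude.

The final amplitudes are -1/2 on |0000>, -I/2 on |0001>, -1/2 on |1000>, -I/2 on |1001>, and 0 on every other basis state.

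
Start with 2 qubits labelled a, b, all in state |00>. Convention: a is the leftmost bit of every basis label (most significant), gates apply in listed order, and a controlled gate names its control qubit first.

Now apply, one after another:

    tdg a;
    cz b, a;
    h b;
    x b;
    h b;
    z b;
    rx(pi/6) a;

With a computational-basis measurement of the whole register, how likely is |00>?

The probability of measuring |00> is sqrt(3)/4 + 1/2. Key observation: gates 3-6 undo each other exactly, leaving only the rest of the circuit to track.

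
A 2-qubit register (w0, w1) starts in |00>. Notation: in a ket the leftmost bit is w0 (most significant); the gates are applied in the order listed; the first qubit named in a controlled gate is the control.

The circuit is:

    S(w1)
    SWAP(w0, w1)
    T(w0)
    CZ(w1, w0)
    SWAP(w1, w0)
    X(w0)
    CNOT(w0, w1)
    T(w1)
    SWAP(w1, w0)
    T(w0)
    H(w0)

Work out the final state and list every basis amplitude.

The resulting statevector has amplitude 0 on |00>, sqrt(2)*I/2 on |01>, 0 on |10>, -sqrt(2)*I/2 on |11>.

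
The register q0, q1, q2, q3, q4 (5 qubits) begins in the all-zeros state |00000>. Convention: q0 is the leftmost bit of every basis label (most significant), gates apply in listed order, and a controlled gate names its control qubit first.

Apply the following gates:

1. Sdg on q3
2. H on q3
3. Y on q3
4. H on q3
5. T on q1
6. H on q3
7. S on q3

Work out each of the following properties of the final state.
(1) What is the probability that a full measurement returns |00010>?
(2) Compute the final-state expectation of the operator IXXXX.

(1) The probability of measuring |00010> is 1/2.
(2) In the final state, IXXXX has expectation 0.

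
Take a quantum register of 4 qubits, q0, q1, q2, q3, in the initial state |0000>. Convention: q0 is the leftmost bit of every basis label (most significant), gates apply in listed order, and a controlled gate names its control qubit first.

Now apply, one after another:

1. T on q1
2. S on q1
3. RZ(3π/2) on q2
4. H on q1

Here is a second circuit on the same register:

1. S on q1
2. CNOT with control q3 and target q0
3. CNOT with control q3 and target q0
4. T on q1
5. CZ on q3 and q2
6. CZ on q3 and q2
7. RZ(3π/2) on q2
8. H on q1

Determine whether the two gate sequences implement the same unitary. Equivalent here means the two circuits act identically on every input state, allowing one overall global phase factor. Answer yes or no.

Yes — the two circuits implement the same unitary up to a global phase.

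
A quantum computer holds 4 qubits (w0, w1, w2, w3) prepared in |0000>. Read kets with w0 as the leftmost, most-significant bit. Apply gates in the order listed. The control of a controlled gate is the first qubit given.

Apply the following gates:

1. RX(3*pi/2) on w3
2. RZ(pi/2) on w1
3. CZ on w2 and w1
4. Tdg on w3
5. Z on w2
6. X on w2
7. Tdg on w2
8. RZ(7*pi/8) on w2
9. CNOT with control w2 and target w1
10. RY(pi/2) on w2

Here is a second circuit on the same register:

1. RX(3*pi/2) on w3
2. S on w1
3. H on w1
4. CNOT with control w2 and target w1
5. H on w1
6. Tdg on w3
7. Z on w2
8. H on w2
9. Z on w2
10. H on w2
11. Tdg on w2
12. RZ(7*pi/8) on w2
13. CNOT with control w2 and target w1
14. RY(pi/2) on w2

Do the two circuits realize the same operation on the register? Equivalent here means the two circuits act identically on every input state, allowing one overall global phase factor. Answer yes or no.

Yes: on every input state the two circuits agree up to one overall phase factor.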